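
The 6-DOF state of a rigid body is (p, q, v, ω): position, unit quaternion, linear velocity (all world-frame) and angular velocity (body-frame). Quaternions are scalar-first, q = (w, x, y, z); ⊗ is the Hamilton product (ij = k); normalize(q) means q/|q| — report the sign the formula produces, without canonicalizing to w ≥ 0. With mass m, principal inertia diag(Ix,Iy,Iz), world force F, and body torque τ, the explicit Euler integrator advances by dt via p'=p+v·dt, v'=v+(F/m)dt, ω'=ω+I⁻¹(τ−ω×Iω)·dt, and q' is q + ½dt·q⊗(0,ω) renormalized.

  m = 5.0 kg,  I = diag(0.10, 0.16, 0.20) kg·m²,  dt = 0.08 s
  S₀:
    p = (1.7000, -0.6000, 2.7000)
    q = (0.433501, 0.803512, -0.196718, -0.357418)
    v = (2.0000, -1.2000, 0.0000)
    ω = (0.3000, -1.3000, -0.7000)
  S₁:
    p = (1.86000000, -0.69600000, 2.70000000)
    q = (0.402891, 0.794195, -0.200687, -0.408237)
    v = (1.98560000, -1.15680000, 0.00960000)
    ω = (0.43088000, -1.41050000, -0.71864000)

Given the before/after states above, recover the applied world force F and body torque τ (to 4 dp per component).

Δω = ω₁−ω₀ = (0.13088000, -0.11050000, -0.01864000)
ω₀×(Iω₀) = (0.0364, 0.0210, -0.0234)
τ = I·(Δω/dt) + ω₀×(Iω₀) = (0.2000, -0.2000, -0.0700)
v₁ − v₀ = (-0.01440000, 0.04320000, 0.00960000)
m·(v₁−v₀)/dt = (-0.9000, 2.7000, 0.6000)

F = (-0.9000, 2.7000, 0.6000)
τ = (0.2000, -0.2000, -0.0700)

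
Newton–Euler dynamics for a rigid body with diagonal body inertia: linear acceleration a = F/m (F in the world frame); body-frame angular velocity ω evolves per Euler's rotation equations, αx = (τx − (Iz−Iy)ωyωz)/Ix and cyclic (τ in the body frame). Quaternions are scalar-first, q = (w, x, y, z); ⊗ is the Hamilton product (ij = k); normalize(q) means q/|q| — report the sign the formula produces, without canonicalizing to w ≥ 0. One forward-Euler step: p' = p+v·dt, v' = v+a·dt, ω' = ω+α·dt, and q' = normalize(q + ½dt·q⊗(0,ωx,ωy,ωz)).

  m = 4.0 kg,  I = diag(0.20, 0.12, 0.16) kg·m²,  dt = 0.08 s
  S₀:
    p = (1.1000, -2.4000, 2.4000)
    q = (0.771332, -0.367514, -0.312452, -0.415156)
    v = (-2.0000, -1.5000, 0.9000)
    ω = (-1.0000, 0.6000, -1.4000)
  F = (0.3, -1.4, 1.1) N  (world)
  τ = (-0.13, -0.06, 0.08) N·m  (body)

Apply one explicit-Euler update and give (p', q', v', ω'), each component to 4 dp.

new position p' = (0.9400, -2.5200, 2.4720)
v + (F/m)dt = (-1.9940, -1.5280, 0.9220)
gyro term ω×Iω = (-0.0336, 0.0560, 0.0480)
angular accel α = (-0.4820, -0.9667, 0.2000)
ω + α·dt = (-1.0386, 0.5227, -1.3840)
q⊗(0,ω) = (-0.7612612, -0.0848056, 0.3634356, -1.6128252)
updated quaternion q' = (0.7389, -0.3699, -0.2971, -0.4784)

p' = (0.9400, -2.5200, 2.4720)
q' = (0.7389, -0.3699, -0.2971, -0.4784)
v' = (-1.9940, -1.5280, 0.9220)
ω' = (-1.0386, 0.5227, -1.3840)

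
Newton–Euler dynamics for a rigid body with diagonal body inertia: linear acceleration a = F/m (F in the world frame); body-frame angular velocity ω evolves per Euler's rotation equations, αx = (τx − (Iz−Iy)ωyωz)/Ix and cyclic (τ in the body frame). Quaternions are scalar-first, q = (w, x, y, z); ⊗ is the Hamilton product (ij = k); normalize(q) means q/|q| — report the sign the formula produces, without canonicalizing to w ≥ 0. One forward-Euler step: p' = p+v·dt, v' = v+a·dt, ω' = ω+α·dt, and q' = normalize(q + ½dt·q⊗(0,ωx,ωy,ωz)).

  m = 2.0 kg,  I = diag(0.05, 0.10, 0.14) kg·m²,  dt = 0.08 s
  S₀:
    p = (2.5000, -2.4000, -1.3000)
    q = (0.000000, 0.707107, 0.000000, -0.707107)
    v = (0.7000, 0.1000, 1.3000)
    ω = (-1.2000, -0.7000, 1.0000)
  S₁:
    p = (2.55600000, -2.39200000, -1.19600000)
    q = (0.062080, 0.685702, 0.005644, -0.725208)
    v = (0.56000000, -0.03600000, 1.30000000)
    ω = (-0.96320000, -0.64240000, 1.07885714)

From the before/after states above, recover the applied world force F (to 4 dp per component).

v₁ − v₀ = (-0.14000000, -0.13600000, 0.00000000)
applied force F = (-3.5000, -3.4000, 0.0000)

F = (-3.5000, -3.4000, 0.0000)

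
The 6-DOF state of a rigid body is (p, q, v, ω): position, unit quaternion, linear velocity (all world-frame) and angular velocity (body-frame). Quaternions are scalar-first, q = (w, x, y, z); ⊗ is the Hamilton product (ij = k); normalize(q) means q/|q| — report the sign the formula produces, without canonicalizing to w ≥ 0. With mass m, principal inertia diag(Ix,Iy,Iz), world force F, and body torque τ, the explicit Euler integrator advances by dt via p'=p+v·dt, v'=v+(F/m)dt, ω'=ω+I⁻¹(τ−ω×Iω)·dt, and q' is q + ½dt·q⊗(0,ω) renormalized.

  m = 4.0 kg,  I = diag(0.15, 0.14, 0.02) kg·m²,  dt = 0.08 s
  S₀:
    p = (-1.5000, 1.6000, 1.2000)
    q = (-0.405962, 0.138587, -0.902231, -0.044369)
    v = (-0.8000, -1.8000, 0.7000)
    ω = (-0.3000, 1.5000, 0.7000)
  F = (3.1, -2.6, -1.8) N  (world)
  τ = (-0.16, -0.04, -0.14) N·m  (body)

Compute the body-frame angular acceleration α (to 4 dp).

α = (-0.2267, -0.0907, -7.2250)

ω×(Iω) gyroscopic = (-0.1260, -0.0273, 0.0045)
(τ − ω×Iω)/I = (-0.2267, -0.0907, -7.2250)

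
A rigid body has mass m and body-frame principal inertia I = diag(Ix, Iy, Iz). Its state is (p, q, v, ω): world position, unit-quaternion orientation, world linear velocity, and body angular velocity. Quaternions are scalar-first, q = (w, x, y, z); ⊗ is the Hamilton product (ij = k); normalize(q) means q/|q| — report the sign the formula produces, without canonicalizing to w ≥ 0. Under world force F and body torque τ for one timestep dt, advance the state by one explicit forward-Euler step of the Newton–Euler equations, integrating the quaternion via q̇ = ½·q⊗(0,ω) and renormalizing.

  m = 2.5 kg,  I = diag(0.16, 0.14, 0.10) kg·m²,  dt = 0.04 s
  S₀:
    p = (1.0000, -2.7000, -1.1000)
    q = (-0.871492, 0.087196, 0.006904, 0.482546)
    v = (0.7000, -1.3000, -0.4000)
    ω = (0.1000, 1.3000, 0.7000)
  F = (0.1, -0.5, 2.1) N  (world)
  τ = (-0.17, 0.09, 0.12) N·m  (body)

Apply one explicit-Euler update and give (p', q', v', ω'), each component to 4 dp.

p' = (1.0280, -2.7520, -1.1160)
q' = (-0.8782, 0.0730, -0.0160, 0.4724)
v' = (0.7016, -1.3080, -0.3664)
ω' = (0.0666, 1.3245, 0.7490)

a = (0.0400, -0.2000, 0.8400)
p + v·dt = (1.0280, -2.7520, -1.1160)
v' = v + a·dt = (0.7016, -1.3080, -0.3664)
ω×(Iω) gyroscopic = (-0.0364, 0.0042, -0.0026)
angular accel α = (-0.8350, 0.6129, 1.2260)
ω + α·dt = (0.0666, 1.3245, 0.7490)
q⊗(0,ω) = (-0.3554770, -0.7096262, -1.1457222, -0.4973800)
q + ½dt·q⊗(0,ω), renormalized = (-0.8782, 0.0730, -0.0160, 0.4724)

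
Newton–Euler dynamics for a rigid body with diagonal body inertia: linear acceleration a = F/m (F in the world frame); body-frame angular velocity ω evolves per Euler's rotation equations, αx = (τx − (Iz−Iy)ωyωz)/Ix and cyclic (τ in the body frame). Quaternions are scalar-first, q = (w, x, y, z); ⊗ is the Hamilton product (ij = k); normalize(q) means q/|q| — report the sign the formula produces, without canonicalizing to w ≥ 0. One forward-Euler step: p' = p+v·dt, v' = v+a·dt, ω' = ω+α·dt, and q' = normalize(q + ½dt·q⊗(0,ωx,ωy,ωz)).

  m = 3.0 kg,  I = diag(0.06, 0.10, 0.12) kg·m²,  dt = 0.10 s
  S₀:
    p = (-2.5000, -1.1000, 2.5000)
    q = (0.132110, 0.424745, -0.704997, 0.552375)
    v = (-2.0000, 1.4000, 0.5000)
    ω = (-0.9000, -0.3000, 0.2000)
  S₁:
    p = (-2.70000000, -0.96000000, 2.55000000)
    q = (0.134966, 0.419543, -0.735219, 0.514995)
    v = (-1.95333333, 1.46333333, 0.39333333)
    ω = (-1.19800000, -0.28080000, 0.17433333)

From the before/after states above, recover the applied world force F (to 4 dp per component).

F = (1.4000, 1.9000, -3.2000)

Δv = v₁−v₀ = (0.04666667, 0.06333333, -0.10666667)
F = m·Δv/dt = (1.4000, 1.9000, -3.2000)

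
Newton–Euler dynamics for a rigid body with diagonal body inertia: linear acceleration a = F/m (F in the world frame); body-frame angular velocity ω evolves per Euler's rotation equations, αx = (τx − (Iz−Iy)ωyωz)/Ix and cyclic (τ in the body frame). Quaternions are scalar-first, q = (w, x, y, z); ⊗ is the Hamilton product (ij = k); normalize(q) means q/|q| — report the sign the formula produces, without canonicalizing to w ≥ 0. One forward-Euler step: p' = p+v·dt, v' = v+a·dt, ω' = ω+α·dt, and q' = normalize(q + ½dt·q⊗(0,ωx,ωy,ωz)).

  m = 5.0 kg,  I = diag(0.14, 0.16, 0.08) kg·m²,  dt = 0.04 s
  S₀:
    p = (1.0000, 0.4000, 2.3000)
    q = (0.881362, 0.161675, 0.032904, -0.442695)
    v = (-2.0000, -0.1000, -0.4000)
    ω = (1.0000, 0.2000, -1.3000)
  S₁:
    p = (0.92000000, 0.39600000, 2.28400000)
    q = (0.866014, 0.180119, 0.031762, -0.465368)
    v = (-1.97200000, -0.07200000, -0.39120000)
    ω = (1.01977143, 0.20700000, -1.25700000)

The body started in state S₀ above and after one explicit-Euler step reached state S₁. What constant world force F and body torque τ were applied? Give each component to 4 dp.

Δv = v₁−v₀ = (0.02800000, 0.02800000, 0.00880000)
applied force F = (3.5000, 3.5000, 1.1000)
ω₁ − ω₀ = (0.01977143, 0.00700000, 0.04300000)
gyro term ω₀×Iω₀ = (0.0208, -0.0780, 0.0040)
I·α + gyro = (0.0900, -0.0500, 0.0900)

F = (3.5000, 3.5000, 1.1000)
τ = (0.0900, -0.0500, 0.0900)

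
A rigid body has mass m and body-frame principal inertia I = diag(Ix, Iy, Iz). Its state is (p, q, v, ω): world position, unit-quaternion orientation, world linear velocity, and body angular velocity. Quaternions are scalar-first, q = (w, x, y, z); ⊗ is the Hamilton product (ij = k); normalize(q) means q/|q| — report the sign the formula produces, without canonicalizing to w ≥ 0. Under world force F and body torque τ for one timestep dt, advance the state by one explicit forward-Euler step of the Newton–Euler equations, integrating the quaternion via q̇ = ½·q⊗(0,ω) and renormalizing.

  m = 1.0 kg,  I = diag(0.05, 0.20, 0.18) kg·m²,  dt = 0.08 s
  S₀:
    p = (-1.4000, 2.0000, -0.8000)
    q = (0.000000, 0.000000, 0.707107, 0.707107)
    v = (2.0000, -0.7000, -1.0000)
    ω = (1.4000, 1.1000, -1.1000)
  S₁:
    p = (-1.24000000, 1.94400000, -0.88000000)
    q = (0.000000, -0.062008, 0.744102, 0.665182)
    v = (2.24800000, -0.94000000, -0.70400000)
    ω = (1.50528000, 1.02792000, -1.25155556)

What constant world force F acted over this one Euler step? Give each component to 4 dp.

v₁ − v₀ = (0.24800000, -0.24000000, 0.29600000)
applied force F = (3.1000, -3.0000, 3.7000)

F = (3.1000, -3.0000, 3.7000)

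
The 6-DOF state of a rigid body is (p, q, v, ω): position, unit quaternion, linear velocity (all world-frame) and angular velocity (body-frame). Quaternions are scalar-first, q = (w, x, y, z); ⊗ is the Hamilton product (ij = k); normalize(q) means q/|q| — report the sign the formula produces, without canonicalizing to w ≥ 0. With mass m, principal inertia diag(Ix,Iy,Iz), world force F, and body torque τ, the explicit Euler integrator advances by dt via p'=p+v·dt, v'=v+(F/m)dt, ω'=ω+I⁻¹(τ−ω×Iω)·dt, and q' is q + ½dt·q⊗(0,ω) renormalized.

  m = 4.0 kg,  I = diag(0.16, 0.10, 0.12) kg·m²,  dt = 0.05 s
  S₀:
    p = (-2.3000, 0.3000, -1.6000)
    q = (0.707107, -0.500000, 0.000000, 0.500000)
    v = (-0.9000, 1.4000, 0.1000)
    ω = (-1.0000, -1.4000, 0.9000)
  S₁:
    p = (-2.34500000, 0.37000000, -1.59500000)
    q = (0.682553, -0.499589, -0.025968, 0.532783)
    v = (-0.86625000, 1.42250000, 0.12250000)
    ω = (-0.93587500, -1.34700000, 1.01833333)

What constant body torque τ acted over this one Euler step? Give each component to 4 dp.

τ = (0.1800, 0.0700, 0.2000)

rate change Δω = (0.06412500, 0.05300000, 0.11833333)
ω₀×(Iω₀) = (-0.0252, -0.0360, -0.0840)
I·α + gyro = (0.1800, 0.0700, 0.2000)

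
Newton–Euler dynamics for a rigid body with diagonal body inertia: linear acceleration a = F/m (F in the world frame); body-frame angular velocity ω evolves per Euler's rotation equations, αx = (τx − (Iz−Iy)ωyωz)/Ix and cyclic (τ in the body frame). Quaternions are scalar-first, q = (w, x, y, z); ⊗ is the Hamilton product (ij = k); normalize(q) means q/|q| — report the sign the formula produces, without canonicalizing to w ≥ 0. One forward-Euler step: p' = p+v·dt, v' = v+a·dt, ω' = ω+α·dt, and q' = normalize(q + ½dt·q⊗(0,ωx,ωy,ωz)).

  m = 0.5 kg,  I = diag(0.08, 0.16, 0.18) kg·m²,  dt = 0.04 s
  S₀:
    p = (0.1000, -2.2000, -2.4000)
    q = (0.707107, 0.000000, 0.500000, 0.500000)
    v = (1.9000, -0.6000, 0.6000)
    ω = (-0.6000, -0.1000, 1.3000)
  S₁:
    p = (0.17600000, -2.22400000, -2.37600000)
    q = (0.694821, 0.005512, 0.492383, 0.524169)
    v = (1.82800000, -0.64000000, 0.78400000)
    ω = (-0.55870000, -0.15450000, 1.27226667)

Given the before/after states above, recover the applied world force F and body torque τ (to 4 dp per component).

velocity change Δv = (-0.07200000, -0.04000000, 0.18400000)
m·(v₁−v₀)/dt = (-0.9000, -0.5000, 2.3000)
ω₁ − ω₀ = (0.04130000, -0.05450000, -0.02773333)
gyro term ω₀×Iω₀ = (-0.0026, 0.0780, 0.0048)
τ = I·(Δω/dt) + ω₀×(Iω₀) = (0.0800, -0.1400, -0.1200)

F = (-0.9000, -0.5000, 2.3000)
τ = (0.0800, -0.1400, -0.1200)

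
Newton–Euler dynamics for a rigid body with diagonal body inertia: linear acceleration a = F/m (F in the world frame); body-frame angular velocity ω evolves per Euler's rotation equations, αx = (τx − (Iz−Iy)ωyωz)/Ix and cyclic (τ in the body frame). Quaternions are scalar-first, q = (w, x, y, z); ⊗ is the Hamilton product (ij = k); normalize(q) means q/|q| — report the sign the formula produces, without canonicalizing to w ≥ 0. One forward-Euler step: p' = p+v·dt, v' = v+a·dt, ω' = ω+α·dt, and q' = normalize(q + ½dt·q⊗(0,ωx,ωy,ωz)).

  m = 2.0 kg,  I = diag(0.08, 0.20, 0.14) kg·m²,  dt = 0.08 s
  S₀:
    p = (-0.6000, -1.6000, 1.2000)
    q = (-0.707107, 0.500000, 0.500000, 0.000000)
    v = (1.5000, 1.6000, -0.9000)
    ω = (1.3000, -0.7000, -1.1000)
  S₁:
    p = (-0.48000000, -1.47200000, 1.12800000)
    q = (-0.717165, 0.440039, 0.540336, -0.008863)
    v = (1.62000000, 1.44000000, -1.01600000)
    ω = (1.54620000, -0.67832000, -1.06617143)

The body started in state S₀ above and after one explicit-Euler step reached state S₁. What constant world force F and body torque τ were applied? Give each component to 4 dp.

rate change Δω = (0.24620000, 0.02168000, 0.03382857)
applied torque τ = (0.2000, 0.1400, -0.0500)
velocity change Δv = (0.12000000, -0.16000000, -0.11600000)
applied force F = (3.0000, -4.0000, -2.9000)

F = (3.0000, -4.0000, -2.9000)
τ = (0.2000, 0.1400, -0.0500)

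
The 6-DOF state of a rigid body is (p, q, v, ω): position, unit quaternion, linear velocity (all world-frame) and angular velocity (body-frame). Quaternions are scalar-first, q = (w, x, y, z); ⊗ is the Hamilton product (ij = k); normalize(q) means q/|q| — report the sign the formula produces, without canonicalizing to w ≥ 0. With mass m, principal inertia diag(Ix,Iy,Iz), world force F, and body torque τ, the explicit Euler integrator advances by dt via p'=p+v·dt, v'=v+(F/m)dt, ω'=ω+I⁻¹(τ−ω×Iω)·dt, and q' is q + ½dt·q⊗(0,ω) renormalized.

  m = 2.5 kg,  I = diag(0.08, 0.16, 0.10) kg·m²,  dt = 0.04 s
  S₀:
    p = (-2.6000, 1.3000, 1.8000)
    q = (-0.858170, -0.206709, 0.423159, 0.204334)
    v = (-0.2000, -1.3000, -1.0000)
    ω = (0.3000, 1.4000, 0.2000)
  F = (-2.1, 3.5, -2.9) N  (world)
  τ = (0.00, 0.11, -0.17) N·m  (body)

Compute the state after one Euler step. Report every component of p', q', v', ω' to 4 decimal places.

a = (-0.8400, 1.4000, -1.1600)
p' = p + v·dt = (-2.6080, 1.2480, 1.7600)
new velocity v' = (-0.2336, -1.2440, -1.0464)
angular accel α = (0.2100, 0.6950, -2.0360)
new body rate ω' = (0.3084, 1.4278, 0.1186)
Hamilton product q⊗(0,ω) = (-0.5712767, -0.4588868, -1.0987960, -0.5879743)
q' = normalize(q + ½dt·q⊗(0,ω)) = (-0.8692, -0.2158, 0.4010, 0.1925)

p' = (-2.6080, 1.2480, 1.7600)
q' = (-0.8692, -0.2158, 0.4010, 0.1925)
v' = (-0.2336, -1.2440, -1.0464)
ω' = (0.3084, 1.4278, 0.1186)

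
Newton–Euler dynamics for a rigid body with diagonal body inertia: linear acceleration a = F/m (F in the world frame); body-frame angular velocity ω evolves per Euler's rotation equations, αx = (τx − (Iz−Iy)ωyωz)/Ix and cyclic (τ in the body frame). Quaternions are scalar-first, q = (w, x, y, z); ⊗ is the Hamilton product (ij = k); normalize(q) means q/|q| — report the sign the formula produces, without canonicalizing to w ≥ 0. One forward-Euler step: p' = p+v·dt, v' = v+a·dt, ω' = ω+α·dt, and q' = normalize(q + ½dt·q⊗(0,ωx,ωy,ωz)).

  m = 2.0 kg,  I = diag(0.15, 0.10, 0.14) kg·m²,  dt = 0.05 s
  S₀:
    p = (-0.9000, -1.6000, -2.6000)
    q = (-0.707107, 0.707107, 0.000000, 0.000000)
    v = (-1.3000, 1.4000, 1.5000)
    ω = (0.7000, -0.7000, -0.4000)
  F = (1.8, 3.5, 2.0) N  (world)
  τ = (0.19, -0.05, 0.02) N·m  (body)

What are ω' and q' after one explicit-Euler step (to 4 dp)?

precession coupling ω×(Iω) = (0.0112, -0.0028, 0.0245)
angular accel α = (1.1920, -0.4720, -0.0321)
new body rate ω' = (0.7596, -0.7236, -0.4016)
Hamilton product q⊗(0,ω) = (-0.4949749, -0.4949749, 0.7778177, -0.2121321)
updated quaternion q' = (-0.7192, 0.6945, 0.0194, -0.0053)

ω' = (0.7596, -0.7236, -0.4016)
q' = (-0.7192, 0.6945, 0.0194, -0.0053)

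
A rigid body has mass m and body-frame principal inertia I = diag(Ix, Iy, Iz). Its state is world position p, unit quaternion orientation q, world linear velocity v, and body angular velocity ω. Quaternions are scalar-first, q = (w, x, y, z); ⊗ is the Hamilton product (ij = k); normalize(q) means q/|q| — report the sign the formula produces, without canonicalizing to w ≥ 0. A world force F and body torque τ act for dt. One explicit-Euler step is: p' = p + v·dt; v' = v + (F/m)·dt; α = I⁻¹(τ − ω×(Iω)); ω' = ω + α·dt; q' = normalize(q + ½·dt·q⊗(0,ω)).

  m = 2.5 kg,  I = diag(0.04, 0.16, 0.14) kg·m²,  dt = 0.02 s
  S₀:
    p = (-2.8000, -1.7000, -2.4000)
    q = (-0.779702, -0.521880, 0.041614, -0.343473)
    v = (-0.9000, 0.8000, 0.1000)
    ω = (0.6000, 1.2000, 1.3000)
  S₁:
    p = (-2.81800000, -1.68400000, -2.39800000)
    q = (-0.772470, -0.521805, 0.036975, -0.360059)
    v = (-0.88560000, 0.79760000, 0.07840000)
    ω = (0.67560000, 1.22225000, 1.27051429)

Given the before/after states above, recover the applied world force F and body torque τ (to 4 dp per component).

Δω = ω₁−ω₀ = (0.07560000, 0.02225000, -0.02948571)
I·α + gyro = (0.1200, 0.1000, -0.1200)
v₁ − v₀ = (0.01440000, -0.00240000, -0.02160000)
applied force F = (1.8000, -0.3000, -2.7000)

F = (1.8000, -0.3000, -2.7000)
τ = (0.1200, 0.1000, -0.1200)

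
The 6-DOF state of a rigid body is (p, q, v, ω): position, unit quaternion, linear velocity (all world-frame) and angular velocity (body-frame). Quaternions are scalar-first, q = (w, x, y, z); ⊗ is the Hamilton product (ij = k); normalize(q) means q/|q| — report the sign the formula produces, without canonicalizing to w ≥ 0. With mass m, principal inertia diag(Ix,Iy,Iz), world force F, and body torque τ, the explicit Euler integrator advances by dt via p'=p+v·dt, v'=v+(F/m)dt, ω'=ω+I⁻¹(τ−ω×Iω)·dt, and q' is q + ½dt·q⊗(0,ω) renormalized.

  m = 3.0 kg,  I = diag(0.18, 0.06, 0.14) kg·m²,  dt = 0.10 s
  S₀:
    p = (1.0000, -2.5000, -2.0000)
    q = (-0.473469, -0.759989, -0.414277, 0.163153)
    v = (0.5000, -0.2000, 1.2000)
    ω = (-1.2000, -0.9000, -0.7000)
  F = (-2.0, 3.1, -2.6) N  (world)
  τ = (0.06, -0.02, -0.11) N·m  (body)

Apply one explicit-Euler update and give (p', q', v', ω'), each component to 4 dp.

new position p' = (1.0500, -2.5200, -1.8800)
new velocity v' = (0.4333, -0.0967, 1.1133)
gyro term ω×Iω = (0.0504, 0.0336, -0.1296)
angular accel α = (0.0533, -0.8933, 0.1400)
new body rate ω' = (-1.1947, -0.9893, -0.6860)
q⊗(0,ω) = (-1.1706290, 1.0049944, -0.3016538, 0.5182860)
q + ½dt·q⊗(0,ω), renormalized = (-0.5302, -0.7073, -0.4279, 0.1884)

p' = (1.0500, -2.5200, -1.8800)
q' = (-0.5302, -0.7073, -0.4279, 0.1884)
v' = (0.4333, -0.0967, 1.1133)
ω' = (-1.1947, -0.9893, -0.6860)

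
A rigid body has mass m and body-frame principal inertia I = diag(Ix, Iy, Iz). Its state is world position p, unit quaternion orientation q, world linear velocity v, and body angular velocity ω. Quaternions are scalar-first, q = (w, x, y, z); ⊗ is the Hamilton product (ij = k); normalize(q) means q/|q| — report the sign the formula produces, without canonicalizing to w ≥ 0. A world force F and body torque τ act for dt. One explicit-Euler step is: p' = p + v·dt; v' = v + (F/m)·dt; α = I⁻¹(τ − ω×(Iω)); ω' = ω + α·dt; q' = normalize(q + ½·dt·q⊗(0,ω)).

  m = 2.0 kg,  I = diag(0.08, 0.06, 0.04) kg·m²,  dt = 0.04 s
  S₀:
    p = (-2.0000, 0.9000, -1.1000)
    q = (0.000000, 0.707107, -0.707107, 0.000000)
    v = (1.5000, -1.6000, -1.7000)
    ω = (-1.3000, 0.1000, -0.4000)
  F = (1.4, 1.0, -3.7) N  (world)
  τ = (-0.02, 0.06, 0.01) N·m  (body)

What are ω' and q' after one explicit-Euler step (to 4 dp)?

ω' = (-1.3104, 0.1261, -0.3926)
q' = (0.0198, 0.7125, -0.7012, -0.0170)

(τ − ω×Iω)/I = (-0.2600, 0.6533, 0.1850)
ω + α·dt = (-1.3104, 0.1261, -0.3926)
2q̇ = q⊗(0,ω) = (0.9899498, 0.2828428, 0.2828428, -0.8485284)
q' = normalize(q + ½dt·q⊗(0,ω)) = (0.0198, 0.7125, -0.7012, -0.0170)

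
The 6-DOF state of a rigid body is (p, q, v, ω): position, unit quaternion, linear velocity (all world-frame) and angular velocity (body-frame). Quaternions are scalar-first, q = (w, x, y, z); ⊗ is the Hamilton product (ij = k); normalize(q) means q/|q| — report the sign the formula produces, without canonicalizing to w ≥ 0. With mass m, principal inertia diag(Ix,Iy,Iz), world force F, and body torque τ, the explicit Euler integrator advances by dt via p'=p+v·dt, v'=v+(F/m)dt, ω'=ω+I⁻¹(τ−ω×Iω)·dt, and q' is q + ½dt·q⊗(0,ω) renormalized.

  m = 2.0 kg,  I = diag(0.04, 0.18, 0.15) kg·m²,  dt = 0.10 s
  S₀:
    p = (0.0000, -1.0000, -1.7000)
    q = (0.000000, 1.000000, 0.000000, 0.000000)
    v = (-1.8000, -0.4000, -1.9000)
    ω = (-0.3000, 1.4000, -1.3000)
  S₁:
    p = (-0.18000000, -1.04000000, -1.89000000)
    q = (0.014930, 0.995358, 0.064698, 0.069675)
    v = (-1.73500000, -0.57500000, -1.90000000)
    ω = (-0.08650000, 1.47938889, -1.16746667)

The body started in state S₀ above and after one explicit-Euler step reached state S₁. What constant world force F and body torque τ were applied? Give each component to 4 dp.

F = (1.3000, -3.5000, 0.0000)
τ = (0.1400, 0.1000, 0.1400)

Δω = ω₁−ω₀ = (0.21350000, 0.07938889, 0.13253333)
gyro term ω₀×Iω₀ = (0.0546, -0.0429, -0.0588)
I·α + gyro = (0.1400, 0.1000, 0.1400)
velocity change Δv = (0.06500000, -0.17500000, 0.00000000)
m·(v₁−v₀)/dt = (1.3000, -3.5000, 0.0000)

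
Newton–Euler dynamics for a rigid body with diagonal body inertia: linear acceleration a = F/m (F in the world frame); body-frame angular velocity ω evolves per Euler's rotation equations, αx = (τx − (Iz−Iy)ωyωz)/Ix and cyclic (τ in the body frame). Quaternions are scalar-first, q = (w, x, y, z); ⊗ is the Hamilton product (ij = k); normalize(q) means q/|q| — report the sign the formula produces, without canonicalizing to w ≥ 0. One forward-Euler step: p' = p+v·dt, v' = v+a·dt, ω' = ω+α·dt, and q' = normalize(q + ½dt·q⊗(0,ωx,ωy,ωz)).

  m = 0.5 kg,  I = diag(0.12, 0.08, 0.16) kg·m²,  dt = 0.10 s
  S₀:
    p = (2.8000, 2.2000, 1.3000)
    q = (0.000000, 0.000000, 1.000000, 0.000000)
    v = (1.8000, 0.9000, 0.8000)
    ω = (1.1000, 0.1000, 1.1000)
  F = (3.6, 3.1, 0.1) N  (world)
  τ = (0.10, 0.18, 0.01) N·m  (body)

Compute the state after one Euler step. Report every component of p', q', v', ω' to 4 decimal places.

p' = (2.9800, 2.2900, 1.3800)
q' = (-0.0050, 0.0548, 0.9970, -0.0548)
v' = (2.5200, 1.5200, 0.8200)
ω' = (1.1760, 0.3855, 1.1090)

a = F/m = (7.2000, 6.2000, 0.2000)
p' = p + v·dt = (2.9800, 2.2900, 1.3800)
new velocity v' = (2.5200, 1.5200, 0.8200)
α = I⁻¹(τ − ω×Iω) = (0.7600, 2.8550, 0.0900)
new body rate ω' = (1.1760, 0.3855, 1.1090)
Hamilton product q⊗(0,ω) = (-0.1000000, 1.1000000, 0.0000000, -1.1000000)
q + ½dt·q⊗(0,ω), renormalized = (-0.0050, 0.0548, 0.9970, -0.0548)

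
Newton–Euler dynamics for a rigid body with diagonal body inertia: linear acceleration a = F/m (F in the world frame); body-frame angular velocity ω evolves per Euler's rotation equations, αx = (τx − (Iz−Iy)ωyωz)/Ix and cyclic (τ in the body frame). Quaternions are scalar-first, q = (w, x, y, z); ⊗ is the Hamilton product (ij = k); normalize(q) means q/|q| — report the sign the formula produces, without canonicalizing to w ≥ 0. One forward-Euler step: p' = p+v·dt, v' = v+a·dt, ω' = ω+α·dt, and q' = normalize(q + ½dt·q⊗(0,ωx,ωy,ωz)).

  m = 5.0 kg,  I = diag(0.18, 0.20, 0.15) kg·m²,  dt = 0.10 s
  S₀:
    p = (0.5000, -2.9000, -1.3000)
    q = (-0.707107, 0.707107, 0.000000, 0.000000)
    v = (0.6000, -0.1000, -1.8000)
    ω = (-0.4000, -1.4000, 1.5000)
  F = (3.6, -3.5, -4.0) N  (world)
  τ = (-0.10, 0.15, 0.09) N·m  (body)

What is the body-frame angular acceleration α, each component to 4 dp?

α = (-1.1389, 0.8400, 0.5253)

ω×(Iω) gyroscopic = (0.1050, -0.0180, 0.0112)
angular accel α = (-1.1389, 0.8400, 0.5253)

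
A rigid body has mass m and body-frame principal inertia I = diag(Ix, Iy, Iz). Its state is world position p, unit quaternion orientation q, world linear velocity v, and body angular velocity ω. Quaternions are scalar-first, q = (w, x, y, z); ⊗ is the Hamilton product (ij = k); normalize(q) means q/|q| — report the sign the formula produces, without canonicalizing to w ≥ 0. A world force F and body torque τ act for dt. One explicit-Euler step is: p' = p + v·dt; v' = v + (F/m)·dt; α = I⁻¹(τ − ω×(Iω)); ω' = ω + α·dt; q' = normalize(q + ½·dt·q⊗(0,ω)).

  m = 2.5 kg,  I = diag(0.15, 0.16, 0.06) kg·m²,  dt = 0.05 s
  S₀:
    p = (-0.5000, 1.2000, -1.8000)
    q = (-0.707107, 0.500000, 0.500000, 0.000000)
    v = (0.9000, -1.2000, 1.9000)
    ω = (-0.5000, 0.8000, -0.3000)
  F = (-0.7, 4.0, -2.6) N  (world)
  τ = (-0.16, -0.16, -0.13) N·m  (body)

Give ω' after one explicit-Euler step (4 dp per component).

ω' = (-0.5613, 0.7458, -0.4050)

precession coupling ω×(Iω) = (0.0240, 0.0135, -0.0040)
(τ − ω×Iω)/I = (-1.2267, -1.0844, -2.1000)
ω' = ω + α·dt = (-0.5613, 0.7458, -0.4050)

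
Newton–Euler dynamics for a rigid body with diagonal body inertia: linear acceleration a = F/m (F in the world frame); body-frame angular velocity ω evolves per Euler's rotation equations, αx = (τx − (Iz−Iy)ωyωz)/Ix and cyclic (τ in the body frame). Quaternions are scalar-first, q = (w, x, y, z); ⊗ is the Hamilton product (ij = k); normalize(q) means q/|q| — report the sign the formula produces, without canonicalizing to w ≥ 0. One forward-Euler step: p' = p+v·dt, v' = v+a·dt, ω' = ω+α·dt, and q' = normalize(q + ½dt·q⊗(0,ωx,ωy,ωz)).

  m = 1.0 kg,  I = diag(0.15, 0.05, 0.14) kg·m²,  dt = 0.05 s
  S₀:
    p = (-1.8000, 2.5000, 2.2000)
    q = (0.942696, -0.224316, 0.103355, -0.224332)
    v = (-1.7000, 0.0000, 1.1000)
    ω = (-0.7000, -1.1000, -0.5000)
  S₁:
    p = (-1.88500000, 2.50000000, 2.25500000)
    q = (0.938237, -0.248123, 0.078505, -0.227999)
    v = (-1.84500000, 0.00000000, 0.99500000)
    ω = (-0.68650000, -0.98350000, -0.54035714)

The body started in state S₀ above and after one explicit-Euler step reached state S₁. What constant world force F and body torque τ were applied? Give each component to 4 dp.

F = (-2.9000, 0.0000, -2.1000)
τ = (0.0900, 0.1200, -0.1900)

rate change Δω = (0.01350000, 0.11650000, -0.04035714)
gyro term ω₀×Iω₀ = (0.0495, 0.0035, -0.0770)
I·α + gyro = (0.0900, 0.1200, -0.1900)
Δv = v₁−v₀ = (-0.14500000, 0.00000000, -0.10500000)
m·(v₁−v₀)/dt = (-2.9000, 0.0000, -2.1000)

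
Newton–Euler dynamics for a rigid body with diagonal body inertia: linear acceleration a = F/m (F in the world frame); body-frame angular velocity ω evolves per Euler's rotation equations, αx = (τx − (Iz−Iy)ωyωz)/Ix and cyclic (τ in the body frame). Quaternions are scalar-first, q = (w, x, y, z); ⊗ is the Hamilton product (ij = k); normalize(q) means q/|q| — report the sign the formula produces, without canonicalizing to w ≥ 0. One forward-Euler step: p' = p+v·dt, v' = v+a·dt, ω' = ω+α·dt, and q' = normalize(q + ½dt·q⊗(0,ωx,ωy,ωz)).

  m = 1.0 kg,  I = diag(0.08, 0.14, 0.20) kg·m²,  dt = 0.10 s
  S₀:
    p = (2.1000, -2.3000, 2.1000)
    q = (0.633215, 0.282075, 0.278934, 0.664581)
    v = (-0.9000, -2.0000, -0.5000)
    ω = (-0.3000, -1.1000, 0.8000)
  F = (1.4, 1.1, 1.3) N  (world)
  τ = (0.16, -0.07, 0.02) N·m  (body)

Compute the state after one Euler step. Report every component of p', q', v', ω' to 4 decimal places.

new position p' = (2.0100, -2.5000, 2.0500)
new velocity v' = (-0.7600, -1.8900, -0.3700)
precession coupling ω×(Iω) = (-0.0528, 0.0288, 0.0198)
angular accel α = (2.6600, -0.7057, 0.0010)
ω' = ω + α·dt = (-0.0340, -1.1706, 0.8001)
q⊗(0,ω) = (-0.1402149, 0.7642218, -1.1215708, 0.2799697)
q' = normalize(q + ½dt·q⊗(0,ω)) = (0.6247, 0.3195, 0.2223, 0.6769)

p' = (2.0100, -2.5000, 2.0500)
q' = (0.6247, 0.3195, 0.2223, 0.6769)
v' = (-0.7600, -1.8900, -0.3700)
ω' = (-0.0340, -1.1706, 0.8001)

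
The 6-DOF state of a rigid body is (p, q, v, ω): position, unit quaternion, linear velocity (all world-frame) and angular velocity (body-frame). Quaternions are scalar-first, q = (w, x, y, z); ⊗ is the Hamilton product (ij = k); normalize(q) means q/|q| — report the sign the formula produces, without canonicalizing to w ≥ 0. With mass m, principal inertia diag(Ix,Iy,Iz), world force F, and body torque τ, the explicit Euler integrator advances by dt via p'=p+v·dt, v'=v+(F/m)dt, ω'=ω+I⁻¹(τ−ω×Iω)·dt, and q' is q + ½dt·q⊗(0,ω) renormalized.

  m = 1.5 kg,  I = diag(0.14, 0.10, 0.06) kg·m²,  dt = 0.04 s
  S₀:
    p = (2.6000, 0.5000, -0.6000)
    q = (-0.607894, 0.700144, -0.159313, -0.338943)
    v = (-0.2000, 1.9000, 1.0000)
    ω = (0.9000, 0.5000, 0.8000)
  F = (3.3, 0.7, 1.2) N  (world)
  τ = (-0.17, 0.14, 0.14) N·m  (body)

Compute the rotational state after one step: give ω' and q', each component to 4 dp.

α = I⁻¹(τ − ω×Iω) = (-1.1000, 0.8240, 2.6333)
ω' = ω + α·dt = (0.8560, 0.5330, 0.9053)
2q̇ = q⊗(0,ω) = (-0.2793187, -0.5050835, -1.1691109, 0.0071385)
updated quaternion q' = (-0.6133, 0.6898, -0.1826, -0.3387)

ω' = (0.8560, 0.5330, 0.9053)
q' = (-0.6133, 0.6898, -0.1826, -0.3387)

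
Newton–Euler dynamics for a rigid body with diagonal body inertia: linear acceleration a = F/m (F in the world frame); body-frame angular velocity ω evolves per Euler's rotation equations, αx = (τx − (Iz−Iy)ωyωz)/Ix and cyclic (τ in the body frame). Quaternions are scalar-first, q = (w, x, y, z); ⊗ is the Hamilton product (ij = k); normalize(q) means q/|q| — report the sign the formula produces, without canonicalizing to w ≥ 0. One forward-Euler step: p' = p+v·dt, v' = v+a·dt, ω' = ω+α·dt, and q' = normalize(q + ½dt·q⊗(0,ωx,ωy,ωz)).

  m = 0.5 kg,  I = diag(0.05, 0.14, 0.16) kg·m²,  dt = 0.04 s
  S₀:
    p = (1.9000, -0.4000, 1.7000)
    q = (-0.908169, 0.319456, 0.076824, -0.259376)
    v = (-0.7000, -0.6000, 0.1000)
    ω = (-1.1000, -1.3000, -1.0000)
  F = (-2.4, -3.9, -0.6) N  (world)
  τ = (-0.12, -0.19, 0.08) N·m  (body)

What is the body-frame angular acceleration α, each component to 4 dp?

precession coupling ω×(Iω) = (0.0260, -0.1210, 0.1287)
α = I⁻¹(τ − ω×Iω) = (-2.9200, -0.4929, -0.3044)

α = (-2.9200, -0.4929, -0.3044)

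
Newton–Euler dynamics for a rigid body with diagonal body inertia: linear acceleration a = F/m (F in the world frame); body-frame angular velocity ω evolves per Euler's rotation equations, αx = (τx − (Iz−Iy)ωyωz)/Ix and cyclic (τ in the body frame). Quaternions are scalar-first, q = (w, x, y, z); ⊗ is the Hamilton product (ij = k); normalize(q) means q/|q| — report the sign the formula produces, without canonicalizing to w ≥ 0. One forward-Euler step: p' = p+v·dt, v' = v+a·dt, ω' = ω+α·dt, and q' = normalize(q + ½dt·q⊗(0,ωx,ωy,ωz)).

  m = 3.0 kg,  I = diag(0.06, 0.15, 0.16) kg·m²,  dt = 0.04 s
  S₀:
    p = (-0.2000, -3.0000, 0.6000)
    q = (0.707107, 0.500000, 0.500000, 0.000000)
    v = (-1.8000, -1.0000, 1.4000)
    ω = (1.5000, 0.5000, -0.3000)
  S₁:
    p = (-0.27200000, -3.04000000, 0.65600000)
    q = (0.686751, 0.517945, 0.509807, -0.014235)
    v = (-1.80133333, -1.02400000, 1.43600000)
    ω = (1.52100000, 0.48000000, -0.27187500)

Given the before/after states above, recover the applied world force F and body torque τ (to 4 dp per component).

F = (-0.1000, -1.8000, 2.7000)
τ = (0.0300, -0.0300, 0.1800)

rate change Δω = (0.02100000, -0.02000000, 0.02812500)
ω₀×(Iω₀) = (-0.0015, 0.0450, 0.0675)
τ = I·(Δω/dt) + ω₀×(Iω₀) = (0.0300, -0.0300, 0.1800)
velocity change Δv = (-0.00133333, -0.02400000, 0.03600000)
m·(v₁−v₀)/dt = (-0.1000, -1.8000, 2.7000)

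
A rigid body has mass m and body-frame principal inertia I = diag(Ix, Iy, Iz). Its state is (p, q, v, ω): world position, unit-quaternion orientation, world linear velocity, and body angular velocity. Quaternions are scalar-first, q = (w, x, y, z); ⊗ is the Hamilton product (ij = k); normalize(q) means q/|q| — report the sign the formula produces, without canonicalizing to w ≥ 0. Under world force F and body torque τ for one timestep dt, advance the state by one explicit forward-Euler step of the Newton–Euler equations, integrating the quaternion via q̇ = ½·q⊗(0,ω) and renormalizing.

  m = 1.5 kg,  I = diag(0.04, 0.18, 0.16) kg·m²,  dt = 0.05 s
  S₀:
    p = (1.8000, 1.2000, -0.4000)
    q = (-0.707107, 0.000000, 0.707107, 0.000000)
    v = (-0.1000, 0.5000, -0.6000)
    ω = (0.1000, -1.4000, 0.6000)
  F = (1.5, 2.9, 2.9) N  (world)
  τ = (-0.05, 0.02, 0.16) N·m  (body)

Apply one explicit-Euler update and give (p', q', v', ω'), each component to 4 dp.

p' = (1.7950, 1.2250, -0.4300)
q' = (-0.6819, 0.0088, 0.7313, -0.0124)
v' = (-0.0500, 0.5967, -0.5033)
ω' = (0.0165, -1.3924, 0.6561)

new position p' = (1.7950, 1.2250, -0.4300)
v + (F/m)dt = (-0.0500, 0.5967, -0.5033)
precession coupling ω×(Iω) = (0.0168, -0.0072, -0.0196)
(τ − ω×Iω)/I = (-1.6700, 0.1511, 1.1225)
new body rate ω' = (0.0165, -1.3924, 0.6561)
q⊗(0,ω) = (0.9899498, 0.3535535, 0.9899498, -0.4949749)
updated quaternion q' = (-0.6819, 0.0088, 0.7313, -0.0124)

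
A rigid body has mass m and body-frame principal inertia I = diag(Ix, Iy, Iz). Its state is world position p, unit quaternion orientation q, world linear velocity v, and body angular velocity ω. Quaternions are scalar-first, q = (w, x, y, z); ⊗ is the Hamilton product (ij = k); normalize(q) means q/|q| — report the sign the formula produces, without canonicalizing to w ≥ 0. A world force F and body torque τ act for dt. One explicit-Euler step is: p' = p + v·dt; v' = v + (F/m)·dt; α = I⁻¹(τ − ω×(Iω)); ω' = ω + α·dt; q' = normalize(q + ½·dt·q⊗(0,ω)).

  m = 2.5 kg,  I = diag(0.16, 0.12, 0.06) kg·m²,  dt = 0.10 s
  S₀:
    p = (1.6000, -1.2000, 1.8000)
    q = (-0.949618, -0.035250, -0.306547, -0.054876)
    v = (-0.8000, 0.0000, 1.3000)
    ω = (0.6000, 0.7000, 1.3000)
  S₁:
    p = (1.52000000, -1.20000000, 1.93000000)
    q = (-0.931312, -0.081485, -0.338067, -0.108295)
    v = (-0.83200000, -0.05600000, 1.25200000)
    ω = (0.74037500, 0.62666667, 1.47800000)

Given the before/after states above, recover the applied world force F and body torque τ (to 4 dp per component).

ω₁ − ω₀ = (0.14037500, -0.07333333, 0.17800000)
ω₀×(Iω₀) = (-0.0546, 0.0780, -0.0168)
I·α + gyro = (0.1700, -0.0100, 0.0900)
velocity change Δv = (-0.03200000, -0.05600000, -0.04800000)
m·(v₁−v₀)/dt = (-0.8000, -1.4000, -1.2000)

F = (-0.8000, -1.4000, -1.2000)
τ = (0.1700, -0.0100, 0.0900)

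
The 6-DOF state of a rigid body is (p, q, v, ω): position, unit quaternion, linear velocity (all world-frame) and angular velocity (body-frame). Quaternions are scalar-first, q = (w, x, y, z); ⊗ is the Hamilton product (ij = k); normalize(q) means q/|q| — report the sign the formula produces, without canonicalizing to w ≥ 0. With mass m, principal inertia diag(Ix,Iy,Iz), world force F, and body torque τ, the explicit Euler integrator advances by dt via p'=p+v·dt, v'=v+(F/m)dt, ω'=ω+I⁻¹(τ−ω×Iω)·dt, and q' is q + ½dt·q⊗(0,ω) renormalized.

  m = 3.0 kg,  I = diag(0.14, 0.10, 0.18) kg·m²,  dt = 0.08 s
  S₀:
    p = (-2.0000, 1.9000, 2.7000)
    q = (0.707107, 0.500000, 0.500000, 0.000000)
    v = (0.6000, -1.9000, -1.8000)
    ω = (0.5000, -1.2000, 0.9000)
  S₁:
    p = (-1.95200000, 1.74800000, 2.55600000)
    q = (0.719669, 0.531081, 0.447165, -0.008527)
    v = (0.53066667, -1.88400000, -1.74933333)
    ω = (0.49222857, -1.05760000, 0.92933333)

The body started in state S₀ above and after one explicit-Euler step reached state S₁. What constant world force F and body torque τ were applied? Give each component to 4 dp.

F = (-2.6000, 0.6000, 1.9000)
τ = (-0.1000, 0.1600, 0.0900)

v₁ − v₀ = (-0.06933333, 0.01600000, 0.05066667)
F = m·Δv/dt = (-2.6000, 0.6000, 1.9000)
Δω = ω₁−ω₀ = (-0.00777143, 0.14240000, 0.02933333)
ω₀×(Iω₀) = (-0.0864, -0.0180, 0.0240)
applied torque τ = (-0.1000, 0.1600, 0.0900)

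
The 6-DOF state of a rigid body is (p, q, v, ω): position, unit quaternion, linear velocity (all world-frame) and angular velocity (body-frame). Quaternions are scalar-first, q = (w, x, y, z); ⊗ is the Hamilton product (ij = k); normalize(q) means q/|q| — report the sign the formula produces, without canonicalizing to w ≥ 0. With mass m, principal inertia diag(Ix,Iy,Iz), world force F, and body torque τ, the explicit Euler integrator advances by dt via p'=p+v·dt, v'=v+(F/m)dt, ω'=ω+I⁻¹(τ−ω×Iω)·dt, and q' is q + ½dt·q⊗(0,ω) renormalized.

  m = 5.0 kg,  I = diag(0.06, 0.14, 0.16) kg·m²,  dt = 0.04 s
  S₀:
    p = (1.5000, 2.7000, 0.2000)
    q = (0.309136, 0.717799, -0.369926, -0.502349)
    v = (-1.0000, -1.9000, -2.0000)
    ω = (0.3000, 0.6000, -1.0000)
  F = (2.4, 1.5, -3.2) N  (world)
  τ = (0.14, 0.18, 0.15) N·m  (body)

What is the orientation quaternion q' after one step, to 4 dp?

q' = (0.2991, 0.7329, -0.3548, -0.4976)

Hamilton product q⊗(0,ω) = (-0.4957331, 0.7640762, 0.7525759, 0.2325212)
q + ½dt·q⊗(0,ω), renormalized = (0.2991, 0.7329, -0.3548, -0.4976)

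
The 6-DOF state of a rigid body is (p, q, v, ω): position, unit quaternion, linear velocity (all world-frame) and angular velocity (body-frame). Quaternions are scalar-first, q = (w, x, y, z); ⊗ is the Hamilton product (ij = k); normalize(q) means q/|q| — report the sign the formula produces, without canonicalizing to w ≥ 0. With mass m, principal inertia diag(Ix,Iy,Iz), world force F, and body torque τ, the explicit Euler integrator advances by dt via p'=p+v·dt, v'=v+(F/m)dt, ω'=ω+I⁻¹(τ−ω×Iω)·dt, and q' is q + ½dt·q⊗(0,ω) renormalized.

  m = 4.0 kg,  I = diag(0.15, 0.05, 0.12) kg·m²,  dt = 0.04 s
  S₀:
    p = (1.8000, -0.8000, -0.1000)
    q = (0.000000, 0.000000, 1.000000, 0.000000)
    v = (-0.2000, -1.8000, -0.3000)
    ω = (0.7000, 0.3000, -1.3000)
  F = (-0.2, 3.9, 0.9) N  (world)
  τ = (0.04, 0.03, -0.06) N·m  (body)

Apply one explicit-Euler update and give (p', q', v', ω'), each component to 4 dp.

p' = (1.7920, -0.8720, -0.1120)
q' = (-0.0060, -0.0260, 0.9995, -0.0140)
v' = (-0.2020, -1.7610, -0.2910)
ω' = (0.7179, 0.3458, -1.3130)

ω×(Iω) gyroscopic = (-0.0273, -0.0273, -0.0210)
α = I⁻¹(τ − ω×Iω) = (0.4487, 1.1460, -0.3250)
ω' = ω + α·dt = (0.7179, 0.3458, -1.3130)
2q̇ = q⊗(0,ω) = (-0.3000000, -1.3000000, 0.0000000, -0.7000000)
q' = normalize(q + ½dt·q⊗(0,ω)) = (-0.0060, -0.0260, 0.9995, -0.0140)
a = (-0.0500, 0.9750, 0.2250)
p + v·dt = (1.7920, -0.8720, -0.1120)
v + (F/m)dt = (-0.2020, -1.7610, -0.2910)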